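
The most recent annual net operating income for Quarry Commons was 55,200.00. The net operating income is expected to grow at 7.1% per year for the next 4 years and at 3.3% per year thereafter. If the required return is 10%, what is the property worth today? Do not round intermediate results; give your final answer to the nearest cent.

D_1 = 59119.20000
D_2 = 63316.66320
D_3 = 67812.14629
D_4 = 72626.80867
Terminal value at year 4: TV = D_4×(1+g_2)/(r−g_2) = 75023.49336/0.067 = 1119753.63224
P_0 = D_1/(1+r)^1 + D_2/(1+r)^2 + D_3/(1+r)^3 + D_4/(1+r)^4 + TV/(1+r)^4
    = 53744.72727 + 52327.82083 + 50948.26919 + 49605.08754 + 764806.79751 = 971432.70234

971432.70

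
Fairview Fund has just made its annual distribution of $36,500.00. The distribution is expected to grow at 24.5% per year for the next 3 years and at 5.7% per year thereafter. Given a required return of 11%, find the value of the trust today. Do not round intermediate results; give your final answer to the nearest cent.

$1165503.85

D_1 = 45442.50000
D_2 = 56575.91250
D_3 = 70437.01106
Terminal value at year 3: TV = D_3×(1+g_2)/(r−g_2) = 74451.92069/0.053 = 1404753.22062
P_0 = D_1/(1+r)^1 + D_2/(1+r)^2 + D_3/(1+r)^3 + TV/(1+r)^3
    = 40939.18919 + 45918.27977 + 51502.93541 + 1027143.44777 = 1165503.85214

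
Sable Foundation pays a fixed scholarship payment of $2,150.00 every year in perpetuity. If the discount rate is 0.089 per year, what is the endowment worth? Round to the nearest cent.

$24157.30

Level perpetuity: PV = C / r = $2,150.00 / 0.089 = $24,157.30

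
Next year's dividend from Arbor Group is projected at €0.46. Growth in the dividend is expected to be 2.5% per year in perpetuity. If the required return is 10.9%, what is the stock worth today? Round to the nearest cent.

Growing perpetuity: P = D₁ / (r − g) = €0.4600 / (0.109 − 0.025) = €5.48

€5.48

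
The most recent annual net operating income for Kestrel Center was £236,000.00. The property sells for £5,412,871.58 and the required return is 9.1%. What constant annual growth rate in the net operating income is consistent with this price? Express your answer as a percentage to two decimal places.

4.54%

P = D₀(1+g)/(r−g) ⇒ P(r−g) = D₀(1+g) ⇒ g(P+D₀) = P·r − D₀
g = (P·r − D₀)/(P + D₀) = (£5,412,871.58×0.091 − £236,000.00) / (£5,412,871.58 + £236,000.00) = 0.045420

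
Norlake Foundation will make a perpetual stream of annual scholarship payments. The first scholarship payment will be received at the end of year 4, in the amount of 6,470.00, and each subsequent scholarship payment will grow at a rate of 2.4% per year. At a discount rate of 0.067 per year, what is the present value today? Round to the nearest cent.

Value at end of year 3: C₁ / (r − g) = 6,470.00 / (0.067 − 0.024) = 150,465.1163
Discount to today: PV = 150,465.1163 / (1 + 0.067)^3 = 150,465.1163 / 1.214768 = 123,863.28

123863.28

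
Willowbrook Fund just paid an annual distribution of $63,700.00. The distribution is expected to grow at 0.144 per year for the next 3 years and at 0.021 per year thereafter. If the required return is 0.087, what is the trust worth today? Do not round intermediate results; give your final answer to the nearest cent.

D_1 = 72872.80000
D_2 = 83366.48320
D_3 = 95371.25678
Terminal value at year 3: TV = D_3×(1+g_2)/(r−g_2) = 97374.05317/0.066 = 1475364.44202
P_0 = D_1/(1+r)^1 + D_2/(1+r)^2 + D_3/(1+r)^3 + TV/(1+r)^3
    = 67040.29439 + 70555.74681 + 74255.54218 + 1148710.73582 = 1360562.31920

$1360562.32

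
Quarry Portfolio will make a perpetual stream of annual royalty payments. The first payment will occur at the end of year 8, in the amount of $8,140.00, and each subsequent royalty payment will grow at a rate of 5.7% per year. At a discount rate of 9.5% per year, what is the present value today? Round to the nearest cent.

Value at end of year 7: C₁ / (r − g) = $8,140.00 / (0.095 − 0.057) = $214,210.5263
Discount to today: PV = $214,210.5263 / (1 + 0.095)^7 = $214,210.5263 / 1.887552 = $113,485.92

$113485.92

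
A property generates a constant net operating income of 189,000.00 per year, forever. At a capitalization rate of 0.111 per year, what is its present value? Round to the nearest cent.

Level perpetuity: PV = C / r = 189,000.00 / 0.111 = 1,702,702.70

1702702.70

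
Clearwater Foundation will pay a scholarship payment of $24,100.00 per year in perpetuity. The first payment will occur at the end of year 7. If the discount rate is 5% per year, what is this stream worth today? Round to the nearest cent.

$359675.82

Value at end of year 6: C / r = $24,100.00 / 0.05 = $482,000.0000
Discount to today: PV = $482,000.0000 / (1 + 0.05)^6 = $482,000.0000 / 1.340096 = $359,675.82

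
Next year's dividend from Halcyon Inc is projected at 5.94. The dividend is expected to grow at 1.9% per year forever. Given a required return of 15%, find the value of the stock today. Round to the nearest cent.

45.34

Growing perpetuity: P = D₁ / (r − g) = 5.9400 / (0.15 − 0.019) = 45.34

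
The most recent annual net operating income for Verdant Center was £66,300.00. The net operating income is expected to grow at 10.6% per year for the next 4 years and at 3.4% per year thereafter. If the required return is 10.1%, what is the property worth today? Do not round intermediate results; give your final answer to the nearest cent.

£1310135.30

D_1 = 73327.80000
D_2 = 81100.54680
D_3 = 89697.20476
D_4 = 99205.10847
Terminal value at year 4: TV = D_4×(1+g_2)/(r−g_2) = 102578.08215/0.067 = 1531016.15154
P_0 = D_1/(1+r)^1 + D_2/(1+r)^2 + D_3/(1+r)^3 + D_4/(1+r)^4 + TV/(1+r)^4
    = 66601.08992 + 66903.54718 + 67207.37801 + 67512.58862 + 1041910.69609 = 1310135.29982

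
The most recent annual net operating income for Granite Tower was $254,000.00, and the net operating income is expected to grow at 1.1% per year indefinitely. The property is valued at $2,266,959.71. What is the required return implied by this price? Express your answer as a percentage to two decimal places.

D₁ = $254,000.00 × 1.011 = $256,794.0000
P = D₁/(r − g) ⇒ r = D₁/P + g = $256,794.0000/$2,266,959.71 + 0.011 = 0.113277 + 0.011 = 0.124277

12.43%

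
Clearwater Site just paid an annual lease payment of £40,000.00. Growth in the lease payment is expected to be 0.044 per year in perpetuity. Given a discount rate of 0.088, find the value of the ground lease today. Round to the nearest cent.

D₁ = D₀ × (1 + g) = £40,000.00 × 1.044 = £41,760.0000
Growing perpetuity: P = D₁ / (r − g) = £41,760.0000 / (0.088 − 0.044) = £949,090.91

£949090.91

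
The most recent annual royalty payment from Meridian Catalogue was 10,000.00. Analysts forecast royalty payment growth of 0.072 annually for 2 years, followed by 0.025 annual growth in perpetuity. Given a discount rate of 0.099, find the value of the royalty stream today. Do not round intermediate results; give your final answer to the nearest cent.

151060.18

D_1 = 10720.00000
D_2 = 11491.84000
Terminal value at year 2: TV = D_2×(1+g_2)/(r−g_2) = 11779.13600/0.074 = 159177.51351
P_0 = D_1/(1+r)^1 + D_2/(1+r)^2 + TV/(1+r)^2
    = 9754.32211 + 9514.67998 + 131791.17546 = 151060.17756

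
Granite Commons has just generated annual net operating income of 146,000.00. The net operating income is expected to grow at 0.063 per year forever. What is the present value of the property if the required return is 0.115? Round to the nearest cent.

D₁ = D₀ × (1 + g) = 146,000.00 × 1.063 = 155,198.0000
Growing perpetuity: P = D₁ / (r − g) = 155,198.0000 / (0.115 − 0.063) = 2,984,576.92

2984576.92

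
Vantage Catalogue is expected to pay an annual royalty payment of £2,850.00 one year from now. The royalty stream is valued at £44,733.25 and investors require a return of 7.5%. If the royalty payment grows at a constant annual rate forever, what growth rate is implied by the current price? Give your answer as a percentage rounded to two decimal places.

1.13%

P = D₁/(r−g) ⇒ g = r − D₁/P = 0.075 − £2,850.00/£44,733.25 = 0.011289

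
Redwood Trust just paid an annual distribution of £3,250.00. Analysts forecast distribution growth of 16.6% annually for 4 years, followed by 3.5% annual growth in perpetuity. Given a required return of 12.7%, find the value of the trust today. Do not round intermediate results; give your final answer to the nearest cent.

D_1 = 3789.50000
D_2 = 4418.55700
D_3 = 5152.03746
D_4 = 6007.27568
Terminal value at year 4: TV = D_4×(1+g_2)/(r−g_2) = 6217.53033/0.092 = 67581.85141
P_0 = D_1/(1+r)^1 + D_2/(1+r)^2 + D_3/(1+r)^3 + D_4/(1+r)^4 + TV/(1+r)^4
    = 3362.46673 + 3478.82538 + 3599.21064 + 3723.76185 + 41892.32083 = 56056.58543

£56056.59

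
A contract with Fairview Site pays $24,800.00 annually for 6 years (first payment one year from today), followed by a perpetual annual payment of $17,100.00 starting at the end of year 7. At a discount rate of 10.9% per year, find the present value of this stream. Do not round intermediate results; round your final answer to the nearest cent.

$189549.93

PV of 6-year annuity: $24,800.00 × [1 − (1+0.109)^−6] / 0.109 = 105220.27487
Perpetuity value at year 6: $17,100.00 / 0.109 = 156880.73394
PV of perpetuity: 156880.73394 / (1+0.109)^6 = 84329.65732
Total PV = 105220.27487 + 84329.65732 = 189549.93219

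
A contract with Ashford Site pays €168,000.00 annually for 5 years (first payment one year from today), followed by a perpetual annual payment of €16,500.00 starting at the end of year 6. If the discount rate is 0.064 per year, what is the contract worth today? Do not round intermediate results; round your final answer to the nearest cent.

PV of 5-year annuity: €168,000.00 × [1 − (1+0.064)^−5] / 0.064 = 700042.40015
Perpetuity value at year 5: €16,500.00 / 0.064 = 257812.50000
PV of perpetuity: 257812.50000 / (1+0.064)^5 = 189058.33570
Total PV = 700042.40015 + 189058.33570 = 889100.73585

€889100.74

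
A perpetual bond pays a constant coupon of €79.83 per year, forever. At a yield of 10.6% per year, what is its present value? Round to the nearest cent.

€753.11

Level perpetuity: PV = C / r = €79.83 / 0.106 = €753.11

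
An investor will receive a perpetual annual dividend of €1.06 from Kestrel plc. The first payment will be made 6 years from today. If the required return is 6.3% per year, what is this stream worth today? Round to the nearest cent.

Value at end of year 5: C / r = €1.06 / 0.063 = €16.8254
Discount to today: PV = €16.8254 / (1 + 0.063)^5 = €16.8254 / 1.357270 = €12.40

€12.40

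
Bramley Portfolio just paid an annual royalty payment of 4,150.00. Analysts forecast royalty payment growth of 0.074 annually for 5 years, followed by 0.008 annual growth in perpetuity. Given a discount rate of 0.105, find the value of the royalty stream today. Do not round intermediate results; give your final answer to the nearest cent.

D_1 = 4457.10000
D_2 = 4786.92540
D_3 = 5141.15788
D_4 = 5521.60356
D_5 = 5930.20223
Terminal value at year 5: TV = D_5×(1+g_2)/(r−g_2) = 5977.64384/0.097 = 61625.19427
P_0 = D_1/(1+r)^1 + D_2/(1+r)^2 + D_3/(1+r)^3 + D_4/(1+r)^4 + D_5/(1+r)^5 + TV/(1+r)^5
    = 4033.57466 + 3920.41555 + 3810.43104 + 3703.53207 + 3599.63208 + 37406.48593 = 56474.07134

56474.07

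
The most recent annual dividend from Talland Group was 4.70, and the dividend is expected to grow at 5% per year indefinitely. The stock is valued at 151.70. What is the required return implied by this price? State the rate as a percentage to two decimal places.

8.25%

D₁ = 4.70 × 1.05 = 4.9350
P = D₁/(r − g) ⇒ r = D₁/P + g = 4.9350/151.70 + 0.05 = 0.032531 + 0.05 = 0.082531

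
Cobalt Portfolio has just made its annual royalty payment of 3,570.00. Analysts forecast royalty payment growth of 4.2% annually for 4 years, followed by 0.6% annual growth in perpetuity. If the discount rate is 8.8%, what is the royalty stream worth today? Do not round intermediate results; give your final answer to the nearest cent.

49680.57

D_1 = 3719.94000
D_2 = 3876.17748
D_3 = 4038.97693
D_4 = 4208.61397
Terminal value at year 4: TV = D_4×(1+g_2)/(r−g_2) = 4233.86565/0.082 = 51632.50792
P_0 = D_1/(1+r)^1 + D_2/(1+r)^2 + D_3/(1+r)^3 + D_4/(1+r)^4 + TV/(1+r)^4
    = 3419.06250 + 3274.50655 + 3136.06234 + 3003.47147 + 36847.46702 = 49680.56988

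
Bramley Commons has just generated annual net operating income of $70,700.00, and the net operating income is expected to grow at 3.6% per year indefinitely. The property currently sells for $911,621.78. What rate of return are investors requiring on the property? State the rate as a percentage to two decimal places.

D₁ = $70,700.00 × 1.036 = $73,245.2000
P = D₁/(r − g) ⇒ r = D₁/P + g = $73,245.2000/$911,621.78 + 0.036 = 0.080346 + 0.036 = 0.116346

11.63%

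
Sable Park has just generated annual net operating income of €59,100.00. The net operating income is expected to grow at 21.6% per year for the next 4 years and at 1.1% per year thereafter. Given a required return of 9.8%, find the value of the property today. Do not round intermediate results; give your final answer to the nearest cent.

€1340218.68

D_1 = 71865.60000
D_2 = 87388.56960
D_3 = 106264.50063
D_4 = 129217.63277
Terminal value at year 4: TV = D_4×(1+g_2)/(r−g_2) = 130639.02673/0.087 = 1501598.00840
P_0 = D_1/(1+r)^1 + D_2/(1+r)^2 + D_3/(1+r)^3 + D_4/(1+r)^4 + TV/(1+r)^4
    = 65451.36612 + 72485.30164 + 80275.16102 + 88902.18196 + 1033104.66626 = 1340218.67701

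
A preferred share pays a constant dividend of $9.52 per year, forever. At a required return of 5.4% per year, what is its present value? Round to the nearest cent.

Level perpetuity: PV = C / r = $9.52 / 0.054 = $176.30

$176.30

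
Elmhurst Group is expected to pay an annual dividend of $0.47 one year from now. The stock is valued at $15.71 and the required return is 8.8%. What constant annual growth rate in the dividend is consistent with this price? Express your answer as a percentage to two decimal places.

5.81%

P = D₁/(r−g) ⇒ g = r − D₁/P = 0.088 − $0.47/$15.71 = 0.058083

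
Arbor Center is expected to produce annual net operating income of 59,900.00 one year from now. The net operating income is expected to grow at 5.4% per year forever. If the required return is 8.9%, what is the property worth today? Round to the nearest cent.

Growing perpetuity: P = D₁ / (r − g) = 59,900.0000 / (0.089 − 0.054) = 1,711,428.57

1711428.57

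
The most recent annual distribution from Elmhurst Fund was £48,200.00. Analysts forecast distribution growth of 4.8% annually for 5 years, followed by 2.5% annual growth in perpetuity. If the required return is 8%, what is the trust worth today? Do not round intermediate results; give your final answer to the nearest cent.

D_1 = 50513.60000
D_2 = 52938.25280
D_3 = 55479.28893
D_4 = 58142.29480
D_5 = 60933.12495
Terminal value at year 5: TV = D_5×(1+g_2)/(r−g_2) = 62456.45308/0.055 = 1135571.87414
P_0 = D_1/(1+r)^1 + D_2/(1+r)^2 + D_3/(1+r)^3 + D_4/(1+r)^4 + D_5/(1+r)^5 + TV/(1+r)^5
    = 46771.85185 + 45386.01920 + 44041.24827 + 42736.32239 + 41470.06099 + 772851.13656 = 993256.63926

£993256.64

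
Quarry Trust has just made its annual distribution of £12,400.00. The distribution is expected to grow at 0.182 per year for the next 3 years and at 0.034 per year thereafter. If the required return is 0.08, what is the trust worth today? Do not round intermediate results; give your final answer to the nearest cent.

D_1 = 14656.80000
D_2 = 17324.33760
D_3 = 20477.36704
Terminal value at year 3: TV = D_3×(1+g_2)/(r−g_2) = 21173.59752/0.046 = 460295.59832
P_0 = D_1/(1+r)^1 + D_2/(1+r)^2 + D_3/(1+r)^3 + TV/(1+r)^3
    = 13571.11111 + 14852.82716 + 16255.59417 + 365397.48635 = 410077.01879

£410077.02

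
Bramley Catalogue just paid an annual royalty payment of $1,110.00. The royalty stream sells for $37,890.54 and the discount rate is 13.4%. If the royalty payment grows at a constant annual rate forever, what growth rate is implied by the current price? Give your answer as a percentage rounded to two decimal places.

P = D₀(1+g)/(r−g) ⇒ P(r−g) = D₀(1+g) ⇒ g(P+D₀) = P·r − D₀
g = (P·r − D₀)/(P + D₀) = ($37,890.54×0.134 − $1,110.00) / ($37,890.54 + $1,110.00) = 0.101725

10.17%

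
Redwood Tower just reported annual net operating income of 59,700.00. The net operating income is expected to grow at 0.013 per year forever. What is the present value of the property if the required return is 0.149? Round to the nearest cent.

444677.21

D₁ = D₀ × (1 + g) = 59,700.00 × 1.013 = 60,476.1000
Growing perpetuity: P = D₁ / (r − g) = 60,476.1000 / (0.149 − 0.013) = 444,677.21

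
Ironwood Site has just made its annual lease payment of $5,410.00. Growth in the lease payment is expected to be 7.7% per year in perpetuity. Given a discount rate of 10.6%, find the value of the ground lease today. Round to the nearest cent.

$200916.21

D₁ = D₀ × (1 + g) = $5,410.00 × 1.077 = $5,826.5700
Growing perpetuity: P = D₁ / (r − g) = $5,826.5700 / (0.106 − 0.077) = $200,916.21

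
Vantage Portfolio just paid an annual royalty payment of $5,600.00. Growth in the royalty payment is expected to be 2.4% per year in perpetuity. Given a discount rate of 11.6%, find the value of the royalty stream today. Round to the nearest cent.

$62330.43

D₁ = D₀ × (1 + g) = $5,600.00 × 1.024 = $5,734.4000
Growing perpetuity: P = D₁ / (r − g) = $5,734.4000 / (0.116 − 0.024) = $62,330.43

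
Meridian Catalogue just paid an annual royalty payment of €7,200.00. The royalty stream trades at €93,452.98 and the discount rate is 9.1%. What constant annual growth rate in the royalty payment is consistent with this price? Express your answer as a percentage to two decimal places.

P = D₀(1+g)/(r−g) ⇒ P(r−g) = D₀(1+g) ⇒ g(P+D₀) = P·r − D₀
g = (P·r − D₀)/(P + D₀) = (€93,452.98×0.091 − €7,200.00) / (€93,452.98 + €7,200.00) = 0.012958

1.30%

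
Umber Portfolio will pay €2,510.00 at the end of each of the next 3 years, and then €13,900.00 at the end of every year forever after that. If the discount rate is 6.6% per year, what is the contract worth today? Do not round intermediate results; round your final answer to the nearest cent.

PV of 3-year annuity: €2,510.00 × [1 − (1+0.066)^−3] / 0.066 = 6635.47042
Perpetuity value at year 3: €13,900.00 / 0.066 = 210606.06061
PV of perpetuity: 210606.06061 / (1+0.066)^3 = 173859.83000
Total PV = 6635.47042 + 173859.83000 = 180495.30042

€180495.30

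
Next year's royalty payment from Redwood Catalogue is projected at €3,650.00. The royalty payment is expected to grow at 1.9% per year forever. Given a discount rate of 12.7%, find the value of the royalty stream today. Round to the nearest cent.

Growing perpetuity: P = D₁ / (r − g) = €3,650.0000 / (0.127 − 0.019) = €33,796.30

€33796.30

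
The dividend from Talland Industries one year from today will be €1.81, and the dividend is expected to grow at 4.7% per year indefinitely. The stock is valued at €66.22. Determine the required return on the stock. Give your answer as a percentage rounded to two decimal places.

P = D₁/(r − g) ⇒ r = D₁/P + g = €1.8100/€66.22 + 0.047 = 0.027333 + 0.047 = 0.074333

7.43%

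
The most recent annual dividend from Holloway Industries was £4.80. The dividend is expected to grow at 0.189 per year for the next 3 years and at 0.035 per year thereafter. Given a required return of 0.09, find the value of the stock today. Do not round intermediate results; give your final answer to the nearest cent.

D_1 = 5.70720
D_2 = 6.78586
D_3 = 8.06839
Terminal value at year 3: TV = D_3×(1+g_2)/(r−g_2) = 8.35078/0.055 = 151.83240
P_0 = D_1/(1+r)^1 + D_2/(1+r)^2 + D_3/(1+r)^3 + TV/(1+r)^3
    = 5.23596 + 5.71152 + 6.23028 + 117.24247 = 134.42024

£134.42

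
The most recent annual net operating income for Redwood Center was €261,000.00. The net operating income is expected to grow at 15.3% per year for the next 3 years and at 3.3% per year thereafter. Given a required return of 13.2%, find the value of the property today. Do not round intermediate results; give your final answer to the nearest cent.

D_1 = 300933.00000
D_2 = 346975.74900
D_3 = 400063.03860
Terminal value at year 3: TV = D_3×(1+g_2)/(r−g_2) = 413265.11887/0.099 = 4174395.14011
P_0 = D_1/(1+r)^1 + D_2/(1+r)^2 + D_3/(1+r)^3 + TV/(1+r)^3
    = 265841.87279 + 270773.56831 + 275796.75288 + 2877758.03765 = 3690170.23164

€3690170.23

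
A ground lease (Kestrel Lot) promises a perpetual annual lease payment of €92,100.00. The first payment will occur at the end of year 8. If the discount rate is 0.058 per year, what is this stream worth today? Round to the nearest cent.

€1070118.72

Value at end of year 7: C / r = €92,100.00 / 0.058 = €1,587,931.0345
Discount to today: PV = €1,587,931.0345 / (1 + 0.058)^7 = €1,587,931.0345 / 1.483883 = €1,070,118.72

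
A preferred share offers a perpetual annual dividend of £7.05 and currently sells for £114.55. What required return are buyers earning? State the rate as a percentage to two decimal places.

6.15%

P = C/r ⇒ r = C/P = £7.05/£114.55 = 0.061545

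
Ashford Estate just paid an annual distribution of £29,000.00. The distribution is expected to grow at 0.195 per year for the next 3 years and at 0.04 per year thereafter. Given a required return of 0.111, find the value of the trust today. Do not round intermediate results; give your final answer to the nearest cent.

£629440.33

D_1 = 34655.00000
D_2 = 41412.72500
D_3 = 49488.20638
Terminal value at year 3: TV = D_3×(1+g_2)/(r−g_2) = 51467.73463/0.071 = 724897.67085
P_0 = D_1/(1+r)^1 + D_2/(1+r)^2 + D_3/(1+r)^3 + TV/(1+r)^3
    = 31192.61926 + 33551.01712 + 36087.72768 + 528608.96888 = 629440.33294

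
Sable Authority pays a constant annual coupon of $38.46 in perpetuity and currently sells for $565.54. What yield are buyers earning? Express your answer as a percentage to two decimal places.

P = C/r ⇒ r = C/P = $38.46/$565.54 = 0.068006

6.80%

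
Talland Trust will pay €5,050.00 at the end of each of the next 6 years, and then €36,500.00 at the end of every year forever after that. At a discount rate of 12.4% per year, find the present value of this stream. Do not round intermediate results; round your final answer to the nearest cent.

€166502.77

PV of 6-year annuity: €5,050.00 × [1 − (1+0.124)^−6] / 0.124 = 20529.50588
Perpetuity value at year 6: €36,500.00 / 0.124 = 294354.83871
PV of perpetuity: 294354.83871 / (1+0.124)^6 = 145973.26159
Total PV = 20529.50588 + 145973.26159 = 166502.76746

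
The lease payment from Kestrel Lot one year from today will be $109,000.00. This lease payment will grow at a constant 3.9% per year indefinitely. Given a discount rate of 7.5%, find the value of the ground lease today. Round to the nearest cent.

$3027777.78

Growing perpetuity: P = D₁ / (r − g) = $109,000.0000 / (0.075 − 0.039) = $3,027,777.78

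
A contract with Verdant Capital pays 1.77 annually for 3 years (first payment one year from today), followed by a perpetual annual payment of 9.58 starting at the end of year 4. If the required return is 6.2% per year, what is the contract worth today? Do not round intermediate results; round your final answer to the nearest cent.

PV of 3-year annuity: 1.77 × [1 − (1+0.062)^−3] / 0.062 = 4.71378
Perpetuity value at year 3: 9.58 / 0.062 = 154.51613
PV of perpetuity: 154.51613 / (1+0.062)^3 = 129.00314
Total PV = 4.71378 + 129.00314 = 133.71691

133.72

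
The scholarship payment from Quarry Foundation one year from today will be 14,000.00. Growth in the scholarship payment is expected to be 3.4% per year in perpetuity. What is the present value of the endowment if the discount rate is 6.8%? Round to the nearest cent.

Growing perpetuity: P = D₁ / (r − g) = 14,000.0000 / (0.068 − 0.034) = 411,764.71

411764.71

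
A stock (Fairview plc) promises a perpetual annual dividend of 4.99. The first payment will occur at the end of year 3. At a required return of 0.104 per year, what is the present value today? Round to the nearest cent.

39.37

Value at end of year 2: C / r = 4.99 / 0.104 = 47.9808
Discount to today: PV = 47.9808 / (1 + 0.104)^2 = 47.9808 / 1.218816 = 39.37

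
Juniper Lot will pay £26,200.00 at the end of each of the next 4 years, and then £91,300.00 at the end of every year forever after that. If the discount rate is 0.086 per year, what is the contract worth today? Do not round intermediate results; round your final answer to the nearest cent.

£848857.05

PV of 4-year annuity: £26,200.00 × [1 − (1+0.086)^−4] / 0.086 = 85631.28159
Perpetuity value at year 4: £91,300.00 / 0.086 = 1061627.90698
PV of perpetuity: 1061627.90698 / (1+0.086)^4 = 763225.76923
Total PV = 85631.28159 + 763225.76923 = 848857.05082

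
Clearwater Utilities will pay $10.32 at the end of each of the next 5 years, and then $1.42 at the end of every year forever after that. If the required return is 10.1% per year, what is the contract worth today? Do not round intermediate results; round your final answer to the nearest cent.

$47.71

PV of 5-year annuity: $10.32 × [1 − (1+0.101)^−5] / 0.101 = 39.02118
Perpetuity value at year 5: $1.42 / 0.101 = 14.05941
PV of perpetuity: 14.05941 / (1+0.101)^5 = 8.69021
Total PV = 39.02118 + 8.69021 = 47.71140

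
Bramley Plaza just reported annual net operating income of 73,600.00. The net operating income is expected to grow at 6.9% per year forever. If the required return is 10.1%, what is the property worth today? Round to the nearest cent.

2458700.00

D₁ = D₀ × (1 + g) = 73,600.00 × 1.069 = 78,678.4000
Growing perpetuity: P = D₁ / (r − g) = 78,678.4000 / (0.101 − 0.069) = 2,458,700.00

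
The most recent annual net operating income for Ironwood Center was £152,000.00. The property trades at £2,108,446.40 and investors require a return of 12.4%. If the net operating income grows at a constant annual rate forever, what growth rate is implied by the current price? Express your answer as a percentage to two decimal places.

P = D₀(1+g)/(r−g) ⇒ P(r−g) = D₀(1+g) ⇒ g(P+D₀) = P·r − D₀
g = (P·r − D₀)/(P + D₀) = (£2,108,446.40×0.124 − £152,000.00) / (£2,108,446.40 + £152,000.00) = 0.048418

4.84%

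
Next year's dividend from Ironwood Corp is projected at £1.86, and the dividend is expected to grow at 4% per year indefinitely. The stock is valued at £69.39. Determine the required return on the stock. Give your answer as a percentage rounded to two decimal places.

P = D₁/(r − g) ⇒ r = D₁/P + g = £1.8600/£69.39 + 0.04 = 0.026805 + 0.04 = 0.066805

6.68%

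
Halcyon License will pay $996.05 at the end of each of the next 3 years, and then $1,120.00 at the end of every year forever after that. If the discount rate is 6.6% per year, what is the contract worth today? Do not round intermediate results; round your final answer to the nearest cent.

$16642.02

PV of 3-year annuity: $996.05 × [1 − (1+0.066)^−3] / 0.066 = 2633.17144
Perpetuity value at year 3: $1,120.00 / 0.066 = 16969.69697
PV of perpetuity: 16969.69697 / (1+0.066)^3 = 14008.84961
Total PV = 2633.17144 + 14008.84961 = 16642.02105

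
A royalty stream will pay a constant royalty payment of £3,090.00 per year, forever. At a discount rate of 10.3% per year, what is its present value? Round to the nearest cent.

Level perpetuity: PV = C / r = £3,090.00 / 0.103 = £30,000.00

£30000.00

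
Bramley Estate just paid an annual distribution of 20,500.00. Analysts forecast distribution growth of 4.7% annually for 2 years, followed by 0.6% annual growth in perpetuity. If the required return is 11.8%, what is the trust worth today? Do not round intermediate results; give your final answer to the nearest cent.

198666.28

D_1 = 21463.50000
D_2 = 22472.28450
Terminal value at year 2: TV = D_2×(1+g_2)/(r−g_2) = 22607.11821/0.112 = 201849.26971
P_0 = D_1/(1+r)^1 + D_2/(1+r)^2 + TV/(1+r)^2
    = 19198.12165 + 17978.92072 + 161489.23431 = 198666.27667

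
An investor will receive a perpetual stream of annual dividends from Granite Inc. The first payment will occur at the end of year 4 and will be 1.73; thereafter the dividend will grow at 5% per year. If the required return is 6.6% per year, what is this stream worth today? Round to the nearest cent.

Value at end of year 3: C₁ / (r − g) = 1.73 / (0.066 − 0.05) = 108.1250
Discount to today: PV = 108.1250 / (1 + 0.066)^3 = 108.1250 / 1.211355 = 89.26

89.26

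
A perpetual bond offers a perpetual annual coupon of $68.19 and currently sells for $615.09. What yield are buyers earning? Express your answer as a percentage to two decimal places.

11.09%

P = C/r ⇒ r = C/P = $68.19/$615.09 = 0.110862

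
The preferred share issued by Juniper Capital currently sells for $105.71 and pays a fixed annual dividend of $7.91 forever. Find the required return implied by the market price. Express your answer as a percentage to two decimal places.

7.48%

P = C/r ⇒ r = C/P = $7.91/$105.71 = 0.074827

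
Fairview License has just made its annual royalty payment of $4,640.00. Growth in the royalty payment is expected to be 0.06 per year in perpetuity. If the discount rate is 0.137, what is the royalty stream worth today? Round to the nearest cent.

D₁ = D₀ × (1 + g) = $4,640.00 × 1.06 = $4,918.4000
Growing perpetuity: P = D₁ / (r − g) = $4,918.4000 / (0.137 − 0.06) = $63,875.32

$63875.32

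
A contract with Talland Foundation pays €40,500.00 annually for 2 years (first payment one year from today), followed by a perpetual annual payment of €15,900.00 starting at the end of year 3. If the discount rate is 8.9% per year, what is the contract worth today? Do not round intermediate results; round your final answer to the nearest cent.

PV of 2-year annuity: €40,500.00 × [1 − (1+0.089)^−2] / 0.089 = 71340.75541
Perpetuity value at year 2: €15,900.00 / 0.089 = 178651.68539
PV of perpetuity: 178651.68539 / (1+0.089)^2 = 150643.83327
Total PV = 71340.75541 + 150643.83327 = 221984.58868

€221984.59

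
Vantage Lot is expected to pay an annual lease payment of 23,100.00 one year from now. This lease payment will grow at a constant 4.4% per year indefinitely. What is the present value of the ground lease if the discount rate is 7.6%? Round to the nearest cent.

Growing perpetuity: P = D₁ / (r − g) = 23,100.0000 / (0.076 − 0.044) = 721,875.00

721875.00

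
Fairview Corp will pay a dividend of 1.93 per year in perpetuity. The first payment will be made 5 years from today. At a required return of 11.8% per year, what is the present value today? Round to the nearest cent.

Value at end of year 4: C / r = 1.93 / 0.118 = 16.3559
Discount to today: PV = 16.3559 / (1 + 0.118)^4 = 16.3559 / 1.562310 = 10.47

10.47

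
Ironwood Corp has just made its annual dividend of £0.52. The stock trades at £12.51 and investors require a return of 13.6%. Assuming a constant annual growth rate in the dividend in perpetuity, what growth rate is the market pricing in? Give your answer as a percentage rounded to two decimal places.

9.07%

P = D₀(1+g)/(r−g) ⇒ P(r−g) = D₀(1+g) ⇒ g(P+D₀) = P·r − D₀
g = (P·r − D₀)/(P + D₀) = (£12.51×0.136 − £0.52) / (£12.51 + £0.52) = 0.090665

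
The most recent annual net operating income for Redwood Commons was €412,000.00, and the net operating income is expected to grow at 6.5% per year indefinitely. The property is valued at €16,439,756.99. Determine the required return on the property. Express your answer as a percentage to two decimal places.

D₁ = €412,000.00 × 1.065 = €438,780.0000
P = D₁/(r − g) ⇒ r = D₁/P + g = €438,780.0000/€16,439,756.99 + 0.065 = 0.026690 + 0.065 = 0.091690

9.17%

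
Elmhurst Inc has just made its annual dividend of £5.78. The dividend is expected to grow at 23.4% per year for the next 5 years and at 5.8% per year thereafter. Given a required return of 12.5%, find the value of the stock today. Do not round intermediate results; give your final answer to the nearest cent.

£183.40

D_1 = 7.13252
D_2 = 8.80153
D_3 = 10.86109
D_4 = 13.40258
D_5 = 16.53879
Terminal value at year 5: TV = D_5×(1+g_2)/(r−g_2) = 17.49804/0.067 = 261.16472
P_0 = D_1/(1+r)^1 + D_2/(1+r)^2 + D_3/(1+r)^3 + D_4/(1+r)^4 + D_5/(1+r)^5 + TV/(1+r)^5
    = 6.34002 + 6.95430 + 7.62809 + 8.36717 + 9.17785 + 144.92786 = 183.39528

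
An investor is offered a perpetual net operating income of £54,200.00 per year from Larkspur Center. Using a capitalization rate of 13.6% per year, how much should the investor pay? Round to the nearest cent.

£398529.41

Level perpetuity: PV = C / r = £54,200.00 / 0.136 = £398,529.41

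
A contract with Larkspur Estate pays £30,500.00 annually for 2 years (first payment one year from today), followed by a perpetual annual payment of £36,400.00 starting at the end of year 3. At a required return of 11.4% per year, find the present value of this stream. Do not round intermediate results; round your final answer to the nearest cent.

£309247.77

PV of 2-year annuity: £30,500.00 × [1 − (1+0.114)^−2] / 0.114 = 51955.84837
Perpetuity value at year 2: £36,400.00 / 0.114 = 319298.24561
PV of perpetuity: 319298.24561 / (1+0.114)^2 = 257291.92166
Total PV = 51955.84837 + 257291.92166 = 309247.77003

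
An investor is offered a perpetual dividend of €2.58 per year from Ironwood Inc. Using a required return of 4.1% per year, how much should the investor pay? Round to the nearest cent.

Level perpetuity: PV = C / r = €2.58 / 0.041 = €62.93

€62.93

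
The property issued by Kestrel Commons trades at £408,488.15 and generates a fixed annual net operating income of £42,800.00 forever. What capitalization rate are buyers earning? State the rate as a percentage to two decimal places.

P = C/r ⇒ r = C/P = £42,800.00/£408,488.15 = 0.104777

10.48%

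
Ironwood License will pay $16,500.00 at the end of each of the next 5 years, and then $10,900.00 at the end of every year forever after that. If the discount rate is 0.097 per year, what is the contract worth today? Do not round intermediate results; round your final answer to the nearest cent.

$133763.24

PV of 5-year annuity: $16,500.00 × [1 − (1+0.097)^−5] / 0.097 = 63030.31441
Perpetuity value at year 5: $10,900.00 / 0.097 = 112371.13402
PV of perpetuity: 112371.13402 / (1+0.097)^5 = 70732.92632
Total PV = 63030.31441 + 70732.92632 = 133763.24073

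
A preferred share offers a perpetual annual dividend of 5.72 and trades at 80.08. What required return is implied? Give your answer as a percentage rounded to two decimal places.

P = C/r ⇒ r = C/P = 5.72/80.08 = 0.071429

7.14%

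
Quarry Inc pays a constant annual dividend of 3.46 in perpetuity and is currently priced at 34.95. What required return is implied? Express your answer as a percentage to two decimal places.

9.90%

P = C/r ⇒ r = C/P = 3.46/34.95 = 0.098999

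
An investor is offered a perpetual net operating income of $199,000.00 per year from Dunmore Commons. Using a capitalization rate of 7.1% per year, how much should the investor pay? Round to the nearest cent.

$2802816.90

Level perpetuity: PV = C / r = $199,000.00 / 0.071 = $2,802,816.90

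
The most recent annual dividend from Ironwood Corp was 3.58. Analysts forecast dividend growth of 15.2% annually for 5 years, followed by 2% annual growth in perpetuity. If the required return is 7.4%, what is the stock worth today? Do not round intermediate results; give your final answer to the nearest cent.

118.21

D_1 = 4.12416
D_2 = 4.75103
D_3 = 5.47319
D_4 = 6.30511
D_5 = 7.26349
Terminal value at year 5: TV = D_5×(1+g_2)/(r−g_2) = 7.40876/0.054 = 137.19928
P_0 = D_1/(1+r)^1 + D_2/(1+r)^2 + D_3/(1+r)^3 + D_4/(1+r)^4 + D_5/(1+r)^5 + TV/(1+r)^5
    = 3.84000 + 4.11888 + 4.41802 + 4.73888 + 5.08305 + 96.01309 = 118.21191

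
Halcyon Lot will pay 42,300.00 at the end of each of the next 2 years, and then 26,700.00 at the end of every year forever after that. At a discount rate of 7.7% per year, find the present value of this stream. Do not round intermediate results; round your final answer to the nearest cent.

374687.03

PV of 2-year annuity: 42,300.00 × [1 − (1+0.077)^−2] / 0.077 = 75743.51534
Perpetuity value at year 2: 26,700.00 / 0.077 = 346753.24675
PV of perpetuity: 346753.24675 / (1+0.077)^2 = 298943.51012
Total PV = 75743.51534 + 298943.51012 = 374687.02546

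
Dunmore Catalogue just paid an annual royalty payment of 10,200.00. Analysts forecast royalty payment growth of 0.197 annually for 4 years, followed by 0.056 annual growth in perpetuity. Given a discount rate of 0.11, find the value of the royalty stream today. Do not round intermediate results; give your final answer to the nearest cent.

D_1 = 12209.40000
D_2 = 14614.65180
D_3 = 17493.73820
D_4 = 20940.00463
Terminal value at year 4: TV = D_4×(1+g_2)/(r−g_2) = 22112.64489/0.054 = 409493.42389
P_0 = D_1/(1+r)^1 + D_2/(1+r)^2 + D_3/(1+r)^3 + D_4/(1+r)^4 + TV/(1+r)^4
    = 10999.45946 + 11861.57925 + 12791.27060 + 13793.82965 + 269746.00203 = 319192.14099

319192.14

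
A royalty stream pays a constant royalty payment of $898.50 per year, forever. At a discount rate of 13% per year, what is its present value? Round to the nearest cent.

Level perpetuity: PV = C / r = $898.50 / 0.13 = $6,911.54

$6911.54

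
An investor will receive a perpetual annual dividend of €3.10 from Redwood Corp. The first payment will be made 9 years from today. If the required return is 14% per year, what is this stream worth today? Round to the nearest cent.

Value at end of year 8: C / r = €3.10 / 0.14 = €22.1429
Discount to today: PV = €22.1429 / (1 + 0.14)^8 = €22.1429 / 2.852586 = €7.76

€7.76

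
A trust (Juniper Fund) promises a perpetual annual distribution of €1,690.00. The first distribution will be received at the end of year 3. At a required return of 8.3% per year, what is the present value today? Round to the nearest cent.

Value at end of year 2: C / r = €1,690.00 / 0.083 = €20,361.4458
Discount to today: PV = €20,361.4458 / (1 + 0.083)^2 = €20,361.4458 / 1.172889 = €17,360.08

€17360.08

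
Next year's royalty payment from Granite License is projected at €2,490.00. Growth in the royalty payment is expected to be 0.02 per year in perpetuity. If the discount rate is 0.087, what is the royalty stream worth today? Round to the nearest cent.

Growing perpetuity: P = D₁ / (r − g) = €2,490.0000 / (0.087 − 0.02) = €37,164.18

€37164.18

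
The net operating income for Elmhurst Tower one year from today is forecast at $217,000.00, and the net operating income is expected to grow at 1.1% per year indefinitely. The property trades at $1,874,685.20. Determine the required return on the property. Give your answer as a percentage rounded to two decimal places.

P = D₁/(r − g) ⇒ r = D₁/P + g = $217,000.0000/$1,874,685.20 + 0.011 = 0.115753 + 0.011 = 0.126753

12.68%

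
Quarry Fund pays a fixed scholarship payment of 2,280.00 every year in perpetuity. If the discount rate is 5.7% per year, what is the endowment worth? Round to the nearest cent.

40000.00

Level perpetuity: PV = C / r = 2,280.00 / 0.057 = 40,000.00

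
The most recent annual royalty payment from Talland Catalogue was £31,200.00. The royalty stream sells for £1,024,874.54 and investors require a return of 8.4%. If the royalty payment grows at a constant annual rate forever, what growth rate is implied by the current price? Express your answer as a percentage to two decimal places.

5.20%

P = D₀(1+g)/(r−g) ⇒ P(r−g) = D₀(1+g) ⇒ g(P+D₀) = P·r − D₀
g = (P·r − D₀)/(P + D₀) = (£1,024,874.54×0.084 − £31,200.00) / (£1,024,874.54 + £31,200.00) = 0.051975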